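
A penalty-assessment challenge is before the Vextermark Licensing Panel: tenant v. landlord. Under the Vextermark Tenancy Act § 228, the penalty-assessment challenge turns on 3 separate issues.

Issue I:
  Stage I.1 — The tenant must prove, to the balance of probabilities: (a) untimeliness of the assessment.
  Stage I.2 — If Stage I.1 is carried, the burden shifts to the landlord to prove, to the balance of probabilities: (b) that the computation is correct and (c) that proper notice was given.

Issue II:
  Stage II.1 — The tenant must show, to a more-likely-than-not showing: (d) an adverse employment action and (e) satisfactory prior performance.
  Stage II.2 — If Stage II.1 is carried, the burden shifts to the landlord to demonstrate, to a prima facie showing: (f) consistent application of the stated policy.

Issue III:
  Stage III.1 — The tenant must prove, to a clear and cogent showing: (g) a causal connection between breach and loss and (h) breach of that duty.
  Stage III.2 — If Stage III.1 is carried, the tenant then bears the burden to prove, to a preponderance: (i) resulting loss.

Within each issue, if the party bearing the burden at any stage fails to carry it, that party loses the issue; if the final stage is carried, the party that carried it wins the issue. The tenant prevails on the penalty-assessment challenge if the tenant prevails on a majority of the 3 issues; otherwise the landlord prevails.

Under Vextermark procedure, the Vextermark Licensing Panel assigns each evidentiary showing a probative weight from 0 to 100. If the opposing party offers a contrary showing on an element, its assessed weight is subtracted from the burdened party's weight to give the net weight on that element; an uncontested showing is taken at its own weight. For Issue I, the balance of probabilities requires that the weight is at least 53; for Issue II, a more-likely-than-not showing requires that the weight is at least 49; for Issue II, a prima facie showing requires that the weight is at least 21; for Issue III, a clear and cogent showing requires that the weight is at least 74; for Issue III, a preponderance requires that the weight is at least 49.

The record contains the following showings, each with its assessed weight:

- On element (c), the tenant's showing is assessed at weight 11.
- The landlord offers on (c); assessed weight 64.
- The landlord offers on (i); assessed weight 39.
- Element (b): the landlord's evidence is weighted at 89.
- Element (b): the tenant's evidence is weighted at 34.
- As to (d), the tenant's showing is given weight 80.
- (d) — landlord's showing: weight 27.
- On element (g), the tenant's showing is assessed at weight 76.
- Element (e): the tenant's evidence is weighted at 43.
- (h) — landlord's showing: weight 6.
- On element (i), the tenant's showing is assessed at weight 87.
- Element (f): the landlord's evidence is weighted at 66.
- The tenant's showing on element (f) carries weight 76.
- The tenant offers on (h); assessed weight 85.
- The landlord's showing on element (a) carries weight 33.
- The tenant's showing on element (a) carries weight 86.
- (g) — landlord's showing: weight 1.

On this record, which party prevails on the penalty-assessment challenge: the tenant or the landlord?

landlord

— Issue I —
Stage I.1 — burden on tenant; standard: the balance of probabilities (weight is at least 53).
    (a): 86 − 33 = 53 ≥ 53 [met]
  The tenant carries Stage I.1; the landlord now bears the burden.
Stage I.2 — burden on landlord; standard: the balance of probabilities (weight is at least 53).
    (b): 89 − 34 = 55 ≥ 53 [met]
    (c): 64 − 11 = 53 ≥ 53 [met]
  All elements met at the final stage.
With every stage satisfied, the landlord prevails on this issue.
— Issue II —
Stage II.1 — burden on tenant; standard: a more-likely-than-not showing (weight is at least 49).
    (d): 80 − 27 = 53 ≥ 49 [met]
    (e): 43 < 49 [not met]
  Not every element is met, so the tenant fails to carry Stage II.1.
The analysis ends at Stage II.1; the landlord prevails on this issue.
— Issue III —
Stage III.1 (tenant, a clear and cogent showing, weight is at least 74): (g) net 76−1=75 ≥ 74 — meets; (h) net 85−6=79 ≥ 74 — meets.
  All elements met. The tenant retains the burden for Stage III.2.
Stage III.2 (tenant, a preponderance, weight is at least 49): (i) net 87−39=48 < 49 — fails.
  Stage III.2 not carried; the tenant fails its burden.
The analysis ends at Stage III.2; the landlord prevails on this issue.
Per-issue: Issue I → landlord; Issue II → landlord; Issue III → landlord. The tenant must prevail on a majority of issues; overall, the landlord prevails.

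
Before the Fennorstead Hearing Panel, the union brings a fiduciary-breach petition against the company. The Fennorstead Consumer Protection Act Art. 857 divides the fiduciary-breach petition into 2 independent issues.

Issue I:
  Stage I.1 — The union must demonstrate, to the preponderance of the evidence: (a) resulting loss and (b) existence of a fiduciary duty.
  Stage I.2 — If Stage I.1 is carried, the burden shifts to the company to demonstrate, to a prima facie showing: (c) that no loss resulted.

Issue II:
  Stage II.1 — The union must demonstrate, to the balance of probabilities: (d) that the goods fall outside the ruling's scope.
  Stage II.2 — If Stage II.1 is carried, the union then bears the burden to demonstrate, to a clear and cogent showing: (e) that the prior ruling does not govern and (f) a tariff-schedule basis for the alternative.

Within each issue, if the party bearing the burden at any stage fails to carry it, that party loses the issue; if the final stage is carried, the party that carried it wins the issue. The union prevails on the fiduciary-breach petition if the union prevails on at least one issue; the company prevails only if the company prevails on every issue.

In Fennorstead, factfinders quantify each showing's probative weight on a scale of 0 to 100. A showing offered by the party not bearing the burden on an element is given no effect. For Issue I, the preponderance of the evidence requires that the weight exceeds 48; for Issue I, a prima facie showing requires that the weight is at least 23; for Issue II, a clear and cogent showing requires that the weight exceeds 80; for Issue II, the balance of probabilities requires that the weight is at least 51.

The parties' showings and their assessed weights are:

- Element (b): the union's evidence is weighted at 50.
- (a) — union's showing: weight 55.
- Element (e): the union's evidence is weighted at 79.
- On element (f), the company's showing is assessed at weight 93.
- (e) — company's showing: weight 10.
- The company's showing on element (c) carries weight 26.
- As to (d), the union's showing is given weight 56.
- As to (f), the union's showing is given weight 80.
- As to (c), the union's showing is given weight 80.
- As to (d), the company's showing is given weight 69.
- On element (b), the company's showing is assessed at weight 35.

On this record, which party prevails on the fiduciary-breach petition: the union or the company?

company

— Issue I —
Stage I.1 — burden on union; standard: the preponderance of the evidence (weight exceeds 48).
    (a): 55 > 48 [met]
    (b): 50 (company's 35 disregarded) > 48 [met]
  All elements met. The burden passes to the company.
Stage I.2 — burden on company; standard: a prima facie showing (weight is at least 23).
    (c): 26 (union's 80 disregarded) ≥ 23 [met]
  The company carries the last stage.
With every stage satisfied, the company prevails on this issue.
— Issue II —
Stage II.1 — burden on union; standard: the balance of probabilities (weight is at least 51).
    (d): 56 (company's 69 disregarded) ≥ 51 [met]
  All elements met. The union retains the burden for Stage II.2.
Stage II.2 — burden on union; standard: a clear and cogent showing (weight exceeds 80).
    (e): 79 (company's 10 disregarded) ≤ 80 [not met]
    (f): 80 (company's 93 disregarded) ≤ 80 [not met]
  Stage II.2 not carried; the union fails its burden.
The company prevails on this issue.
Per-issue: Issue I → company; Issue II → company. The union must prevail on at least one issue; overall, the company prevails.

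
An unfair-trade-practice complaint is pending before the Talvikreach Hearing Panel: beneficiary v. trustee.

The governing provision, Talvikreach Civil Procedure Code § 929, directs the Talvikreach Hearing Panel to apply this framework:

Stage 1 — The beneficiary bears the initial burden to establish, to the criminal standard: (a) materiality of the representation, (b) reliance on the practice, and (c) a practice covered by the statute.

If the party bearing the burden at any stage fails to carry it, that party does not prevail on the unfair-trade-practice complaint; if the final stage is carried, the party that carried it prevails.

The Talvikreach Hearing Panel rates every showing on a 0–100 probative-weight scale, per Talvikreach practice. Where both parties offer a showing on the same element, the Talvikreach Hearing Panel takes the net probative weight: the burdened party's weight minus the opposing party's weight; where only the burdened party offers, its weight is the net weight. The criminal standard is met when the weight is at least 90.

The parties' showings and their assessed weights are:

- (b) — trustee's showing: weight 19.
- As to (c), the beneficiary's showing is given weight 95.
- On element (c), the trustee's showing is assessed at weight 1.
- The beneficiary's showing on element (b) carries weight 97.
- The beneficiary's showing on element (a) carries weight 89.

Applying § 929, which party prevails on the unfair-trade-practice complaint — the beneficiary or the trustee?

At Stage 1 the beneficiary must meet the criminal standard (weight is at least 90): on (a) the weight is 89, < 90, so (a) does not meet the standard; on (b) the weight is 97 less the opposing 19 gives net 78, < 90, so (b) does not meet the standard; on (c) the weight is 95 less the opposing 1 gives net 94, which does reach 90, so (c) meets the standard.
  Stage 1 not carried; the beneficiary fails its burden.
The trustee prevails.

trustee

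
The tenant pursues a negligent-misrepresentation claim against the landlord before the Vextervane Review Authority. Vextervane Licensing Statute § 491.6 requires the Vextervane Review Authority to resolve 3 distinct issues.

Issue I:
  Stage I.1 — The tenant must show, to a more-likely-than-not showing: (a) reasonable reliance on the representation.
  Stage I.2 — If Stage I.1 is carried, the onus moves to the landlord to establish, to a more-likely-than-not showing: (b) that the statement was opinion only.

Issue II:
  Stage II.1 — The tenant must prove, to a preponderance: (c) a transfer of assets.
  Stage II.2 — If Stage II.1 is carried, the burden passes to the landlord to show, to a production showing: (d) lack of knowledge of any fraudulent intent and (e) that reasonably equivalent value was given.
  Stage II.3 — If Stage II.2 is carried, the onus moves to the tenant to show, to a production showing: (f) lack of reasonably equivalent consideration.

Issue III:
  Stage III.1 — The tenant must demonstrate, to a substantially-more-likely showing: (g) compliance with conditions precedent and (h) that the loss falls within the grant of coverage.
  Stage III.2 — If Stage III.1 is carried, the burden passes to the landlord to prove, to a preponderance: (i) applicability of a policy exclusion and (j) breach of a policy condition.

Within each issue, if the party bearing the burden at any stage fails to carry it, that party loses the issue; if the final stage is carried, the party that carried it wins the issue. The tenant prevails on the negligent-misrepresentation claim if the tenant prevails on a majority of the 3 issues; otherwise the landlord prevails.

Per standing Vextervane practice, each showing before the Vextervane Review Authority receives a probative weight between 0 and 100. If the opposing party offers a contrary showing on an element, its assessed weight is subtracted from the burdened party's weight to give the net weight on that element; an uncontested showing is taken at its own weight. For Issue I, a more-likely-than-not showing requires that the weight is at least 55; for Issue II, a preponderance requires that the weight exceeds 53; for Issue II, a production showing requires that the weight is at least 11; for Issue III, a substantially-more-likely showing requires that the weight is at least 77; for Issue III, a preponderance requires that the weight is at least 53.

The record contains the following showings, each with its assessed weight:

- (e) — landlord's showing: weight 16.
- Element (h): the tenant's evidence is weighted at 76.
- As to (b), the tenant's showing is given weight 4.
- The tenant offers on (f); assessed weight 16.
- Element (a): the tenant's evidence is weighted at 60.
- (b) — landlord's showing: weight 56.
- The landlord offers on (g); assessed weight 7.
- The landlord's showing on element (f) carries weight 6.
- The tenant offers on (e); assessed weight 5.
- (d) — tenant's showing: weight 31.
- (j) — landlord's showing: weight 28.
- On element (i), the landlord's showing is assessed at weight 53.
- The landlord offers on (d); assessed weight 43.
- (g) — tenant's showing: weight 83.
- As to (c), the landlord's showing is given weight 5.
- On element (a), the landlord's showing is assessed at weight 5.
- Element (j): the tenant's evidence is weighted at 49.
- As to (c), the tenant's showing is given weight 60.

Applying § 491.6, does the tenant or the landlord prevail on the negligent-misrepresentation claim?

landlord

— Issue I —
Stage I.1 (tenant, a more-likely-than-not showing, weight is at least 55): (a) net 60−5=55 ≥ 55 — meets.
  Stage I.1 is satisfied; the onus moves to the landlord.
Stage I.2 (landlord, a more-likely-than-not showing, weight is at least 55): (b) net 56−4=52 < 55 — fails.
  Not every element is met, so the landlord fails to carry Stage I.2.
So the tenant prevails on this issue.
— Issue II —
Stage II.1 (tenant, a preponderance, weight exceeds 53): (c) net 60−5=55 > 53 — meets.
  All elements met. The burden passes to the landlord.
Stage II.2 (landlord, a production showing, weight is at least 11): (d) net 43−31=12 ≥ 11 — meets; (e) net 16−5=11 ≥ 11 — meets.
  Stage II.2 is satisfied; the onus moves to the tenant.
Stage II.3 (tenant, a production showing, weight is at least 11): (f) net 16−6=10 < 11 — fails.
  Stage II.3 not carried; the tenant fails its burden.
So the landlord prevails on this issue.
— Issue III —
Stage III.1 (tenant, a substantially-more-likely showing, weight is at least 77): (g) net 83−7=76 < 77 — fails; (h) 76 < 77 — fails.
  Stage III.1 not carried; the tenant fails its burden.
The landlord prevails on this issue.
Per-issue: Issue I → tenant; Issue II → landlord; Issue III → landlord. The tenant must prevail on a majority of issues; overall, the landlord prevails.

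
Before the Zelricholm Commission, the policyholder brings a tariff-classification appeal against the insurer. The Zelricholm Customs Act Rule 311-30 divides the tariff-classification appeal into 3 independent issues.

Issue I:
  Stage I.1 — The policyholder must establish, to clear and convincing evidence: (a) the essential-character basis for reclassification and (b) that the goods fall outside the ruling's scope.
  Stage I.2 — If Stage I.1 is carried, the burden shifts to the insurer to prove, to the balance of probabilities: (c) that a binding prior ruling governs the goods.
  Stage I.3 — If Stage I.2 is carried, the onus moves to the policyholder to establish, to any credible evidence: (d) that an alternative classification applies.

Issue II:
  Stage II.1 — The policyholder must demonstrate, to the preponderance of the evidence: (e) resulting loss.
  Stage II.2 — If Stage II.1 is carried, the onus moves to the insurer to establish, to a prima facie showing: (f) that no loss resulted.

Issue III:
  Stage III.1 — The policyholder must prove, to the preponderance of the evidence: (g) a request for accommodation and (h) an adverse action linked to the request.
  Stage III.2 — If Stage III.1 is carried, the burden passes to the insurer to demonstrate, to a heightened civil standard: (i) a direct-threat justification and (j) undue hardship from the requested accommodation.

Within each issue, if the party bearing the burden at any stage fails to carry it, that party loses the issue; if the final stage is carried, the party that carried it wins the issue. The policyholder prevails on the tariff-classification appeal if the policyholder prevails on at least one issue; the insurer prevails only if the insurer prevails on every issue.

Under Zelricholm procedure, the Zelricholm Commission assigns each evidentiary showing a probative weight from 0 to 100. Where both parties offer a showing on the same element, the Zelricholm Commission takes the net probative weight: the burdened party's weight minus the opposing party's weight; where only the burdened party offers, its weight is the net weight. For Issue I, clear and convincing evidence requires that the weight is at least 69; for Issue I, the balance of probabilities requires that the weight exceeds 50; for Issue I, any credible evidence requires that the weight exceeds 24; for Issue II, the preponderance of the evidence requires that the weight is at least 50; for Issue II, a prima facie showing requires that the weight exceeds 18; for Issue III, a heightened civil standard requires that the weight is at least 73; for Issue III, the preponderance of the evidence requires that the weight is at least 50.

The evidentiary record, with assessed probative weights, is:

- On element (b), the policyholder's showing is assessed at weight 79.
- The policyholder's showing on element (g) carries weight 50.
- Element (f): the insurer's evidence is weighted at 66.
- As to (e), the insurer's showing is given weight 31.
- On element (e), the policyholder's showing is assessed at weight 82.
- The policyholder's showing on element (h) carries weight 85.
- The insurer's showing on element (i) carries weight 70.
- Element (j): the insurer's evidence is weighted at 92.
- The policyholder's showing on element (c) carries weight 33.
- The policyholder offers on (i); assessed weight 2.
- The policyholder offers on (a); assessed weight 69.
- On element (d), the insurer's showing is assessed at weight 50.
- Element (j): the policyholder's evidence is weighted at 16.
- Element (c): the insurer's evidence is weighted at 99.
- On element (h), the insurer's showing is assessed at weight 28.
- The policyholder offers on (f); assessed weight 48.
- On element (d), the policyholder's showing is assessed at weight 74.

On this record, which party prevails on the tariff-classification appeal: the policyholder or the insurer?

— Issue I —
Stage I.1 — burden on policyholder; standard: clear and convincing evidence (weight is at least 69).
    (a): 69 ≥ 69 [met]
    (b): 79 ≥ 69 [met]
  The policyholder carries Stage I.1; the insurer now bears the burden.
Stage I.2 — burden on insurer; standard: the balance of probabilities (weight exceeds 50).
    (c): 99 − 33 = 66 > 50 [met]
  The insurer carries Stage I.2; the policyholder now bears the burden.
Stage I.3 — burden on policyholder; standard: any credible evidence (weight exceeds 24).
    (d): 74 − 50 = 24 ≤ 24 [not met]
  Not every element is met, so the policyholder fails to carry Stage I.3.
The analysis ends at Stage I.3; the insurer prevails on this issue.
— Issue II —
Stage II.1 — burden on policyholder; standard: the preponderance of the evidence (weight is at least 50).
    (e): 82 − 31 = 51 ≥ 50 [met]
  Stage II.1 is satisfied; the onus moves to the insurer.
Stage II.2 — burden on insurer; standard: a prima facie showing (weight exceeds 18).
    (f): 66 − 48 = 18 ≤ 18 [not met]
  The insurer does not carry Stage II.2.
The policyholder prevails on this issue.
— Issue III —
Stage III.1 — burden on policyholder; standard: the preponderance of the evidence (weight is at least 50).
    (g): 50 ≥ 50 [met]
    (h): 85 − 28 = 57 ≥ 50 [met]
  The policyholder carries Stage III.1; the insurer now bears the burden.
Stage III.2 — burden on insurer; standard: a heightened civil standard (weight is at least 73).
    (i): 70 − 2 = 68 < 73 [not met]
    (j): 92 − 16 = 76 ≥ 73 [met]
  Not every element is met, so the insurer fails to carry Stage III.2.
The policyholder prevails on this issue.
Per-issue: Issue I → insurer; Issue II → policyholder; Issue III → policyholder. The policyholder must prevail on at least one issue; overall, the policyholder prevails.

policyholder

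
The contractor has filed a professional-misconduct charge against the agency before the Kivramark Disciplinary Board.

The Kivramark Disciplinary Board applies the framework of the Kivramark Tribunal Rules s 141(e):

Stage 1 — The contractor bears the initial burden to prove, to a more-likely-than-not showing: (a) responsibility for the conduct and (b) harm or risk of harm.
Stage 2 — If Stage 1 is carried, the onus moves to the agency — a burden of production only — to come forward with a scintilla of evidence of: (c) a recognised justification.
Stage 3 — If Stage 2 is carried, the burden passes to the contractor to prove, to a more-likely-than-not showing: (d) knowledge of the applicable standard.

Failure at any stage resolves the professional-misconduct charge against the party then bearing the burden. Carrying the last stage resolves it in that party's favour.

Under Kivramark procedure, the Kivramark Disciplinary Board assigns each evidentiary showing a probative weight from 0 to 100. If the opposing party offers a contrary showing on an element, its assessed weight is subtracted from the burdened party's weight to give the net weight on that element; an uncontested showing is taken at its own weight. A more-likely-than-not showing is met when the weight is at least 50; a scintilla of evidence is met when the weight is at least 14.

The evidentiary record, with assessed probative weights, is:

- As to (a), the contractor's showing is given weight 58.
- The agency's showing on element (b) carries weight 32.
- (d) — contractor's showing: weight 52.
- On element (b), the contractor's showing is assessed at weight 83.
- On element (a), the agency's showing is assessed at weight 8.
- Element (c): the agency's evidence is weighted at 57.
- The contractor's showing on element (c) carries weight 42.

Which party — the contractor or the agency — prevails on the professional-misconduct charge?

contractor

Stage 1 — burden on contractor; standard: a more-likely-than-not showing (weight is at least 50).
    (a): 58 − 8 = 50 ≥ 50 [met]
    (b): 83 − 32 = 51 ≥ 50 [met]
  The contractor carries Stage 1; the agency now bears the burden.
Stage 2 — burden on agency; standard: a scintilla of evidence (weight is at least 14).
    (c): 57 − 42 = 15 ≥ 14 [met]
  Stage 2 is satisfied; the onus moves to the contractor.
Stage 3 — burden on contractor; standard: a more-likely-than-not showing (weight is at least 50).
    (d): 52 ≥ 50 [met]
  Stage 3 carried; the final stage is satisfied.
Every stage carried; the contractor prevails.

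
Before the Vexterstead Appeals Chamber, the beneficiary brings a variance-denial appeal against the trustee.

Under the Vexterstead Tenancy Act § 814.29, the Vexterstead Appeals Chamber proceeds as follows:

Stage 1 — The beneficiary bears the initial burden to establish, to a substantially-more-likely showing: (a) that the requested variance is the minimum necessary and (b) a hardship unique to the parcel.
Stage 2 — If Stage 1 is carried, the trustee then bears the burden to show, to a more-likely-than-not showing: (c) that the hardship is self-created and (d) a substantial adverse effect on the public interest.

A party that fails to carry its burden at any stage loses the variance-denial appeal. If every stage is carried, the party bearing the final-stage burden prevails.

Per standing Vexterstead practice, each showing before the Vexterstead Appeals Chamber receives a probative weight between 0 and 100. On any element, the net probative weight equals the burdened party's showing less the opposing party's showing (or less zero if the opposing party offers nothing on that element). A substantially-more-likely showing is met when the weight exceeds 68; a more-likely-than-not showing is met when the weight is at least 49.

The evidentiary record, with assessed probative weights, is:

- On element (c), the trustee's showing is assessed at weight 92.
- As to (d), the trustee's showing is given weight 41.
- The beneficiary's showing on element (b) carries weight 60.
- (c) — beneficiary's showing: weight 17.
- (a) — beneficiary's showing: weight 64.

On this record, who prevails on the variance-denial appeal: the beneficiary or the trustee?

trustee

Stage 1 (beneficiary, a substantially-more-likely showing, weight exceeds 68): (a) 64 ≤ 68 — fails; (b) 60 ≤ 68 — fails.
  Not every element is met, so the beneficiary fails to carry Stage 1.
So the trustee prevails.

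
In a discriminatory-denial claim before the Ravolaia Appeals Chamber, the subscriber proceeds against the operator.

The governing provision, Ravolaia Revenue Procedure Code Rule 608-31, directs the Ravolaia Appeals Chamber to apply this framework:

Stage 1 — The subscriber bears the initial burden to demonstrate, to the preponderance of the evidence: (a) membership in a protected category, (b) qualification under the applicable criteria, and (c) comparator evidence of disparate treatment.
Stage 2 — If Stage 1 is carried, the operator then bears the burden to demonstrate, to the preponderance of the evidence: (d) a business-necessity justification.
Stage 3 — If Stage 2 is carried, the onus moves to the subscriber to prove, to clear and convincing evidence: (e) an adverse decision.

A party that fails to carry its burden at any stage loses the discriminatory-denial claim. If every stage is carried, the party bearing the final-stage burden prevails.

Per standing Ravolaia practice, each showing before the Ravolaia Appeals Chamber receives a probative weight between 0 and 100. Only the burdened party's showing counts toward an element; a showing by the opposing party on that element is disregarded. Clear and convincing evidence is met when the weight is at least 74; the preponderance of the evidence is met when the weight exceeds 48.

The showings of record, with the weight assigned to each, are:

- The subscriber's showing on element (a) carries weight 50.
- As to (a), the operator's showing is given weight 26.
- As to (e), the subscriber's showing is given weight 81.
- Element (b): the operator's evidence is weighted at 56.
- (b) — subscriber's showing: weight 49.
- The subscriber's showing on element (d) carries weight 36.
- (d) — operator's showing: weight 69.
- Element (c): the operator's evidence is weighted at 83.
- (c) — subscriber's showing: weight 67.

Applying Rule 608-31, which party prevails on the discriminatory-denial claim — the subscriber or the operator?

Stage 1 (subscriber, the preponderance of the evidence, weight exceeds 48): (a) 50 (operator's 26 disregarded) > 48 — meets; (b) 49 (operator's 56 disregarded) > 48 — meets; (c) 67 (operator's 83 disregarded) > 48 — meets.
  Stage 1 is satisfied; the onus moves to the operator.
Stage 2 (operator, the preponderance of the evidence, weight exceeds 48): (d) 69 (subscriber's 36 disregarded) > 48 — meets.
  Stage 2 is satisfied; the onus moves to the subscriber.
Stage 3 (subscriber, clear and convincing evidence, weight is at least 74): (e) 81 ≥ 74 — meets.
  Stage 3 carried; the final stage is satisfied.
Every stage carried; the subscriber prevails.

subscriber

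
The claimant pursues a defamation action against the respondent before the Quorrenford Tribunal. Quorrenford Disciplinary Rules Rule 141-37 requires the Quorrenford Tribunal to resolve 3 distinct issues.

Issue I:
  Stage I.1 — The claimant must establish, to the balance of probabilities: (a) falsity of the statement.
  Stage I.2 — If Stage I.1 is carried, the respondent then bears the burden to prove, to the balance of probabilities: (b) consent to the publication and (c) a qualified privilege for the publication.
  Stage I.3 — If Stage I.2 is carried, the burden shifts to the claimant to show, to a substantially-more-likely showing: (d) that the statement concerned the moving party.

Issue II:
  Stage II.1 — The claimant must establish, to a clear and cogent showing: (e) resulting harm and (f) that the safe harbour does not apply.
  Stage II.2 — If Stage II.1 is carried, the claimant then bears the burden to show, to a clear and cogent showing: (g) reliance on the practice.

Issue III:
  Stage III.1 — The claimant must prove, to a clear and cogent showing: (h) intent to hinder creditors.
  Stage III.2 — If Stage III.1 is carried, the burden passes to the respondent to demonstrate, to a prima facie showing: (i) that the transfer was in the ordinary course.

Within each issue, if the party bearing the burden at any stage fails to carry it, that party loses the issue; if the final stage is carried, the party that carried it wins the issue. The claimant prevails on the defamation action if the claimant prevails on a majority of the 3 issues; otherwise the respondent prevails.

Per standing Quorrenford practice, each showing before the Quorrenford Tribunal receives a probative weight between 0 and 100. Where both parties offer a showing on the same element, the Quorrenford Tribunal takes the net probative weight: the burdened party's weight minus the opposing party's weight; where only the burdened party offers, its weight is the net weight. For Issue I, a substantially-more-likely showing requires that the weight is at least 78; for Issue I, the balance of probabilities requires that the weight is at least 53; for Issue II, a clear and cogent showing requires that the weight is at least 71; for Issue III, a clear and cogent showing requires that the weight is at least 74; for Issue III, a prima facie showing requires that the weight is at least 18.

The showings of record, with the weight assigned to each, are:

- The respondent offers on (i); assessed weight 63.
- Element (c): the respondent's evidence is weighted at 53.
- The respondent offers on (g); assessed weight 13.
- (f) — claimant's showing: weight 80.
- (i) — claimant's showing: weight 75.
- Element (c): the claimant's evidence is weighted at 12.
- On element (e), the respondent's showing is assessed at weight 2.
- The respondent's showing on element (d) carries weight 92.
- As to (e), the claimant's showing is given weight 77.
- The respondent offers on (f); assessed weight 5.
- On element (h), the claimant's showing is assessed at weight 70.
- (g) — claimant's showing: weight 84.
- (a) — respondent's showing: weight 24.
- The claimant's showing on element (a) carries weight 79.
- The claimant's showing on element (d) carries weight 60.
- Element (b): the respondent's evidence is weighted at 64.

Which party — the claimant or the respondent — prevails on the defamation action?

— Issue I —
Stage I.1 — burden on claimant; standard: the balance of probabilities (weight is at least 53).
    (a): 79 − 24 = 55 ≥ 53 [met]
  Stage I.1 carried; the burden shifts to the respondent.
Stage I.2 — burden on respondent; standard: the balance of probabilities (weight is at least 53).
    (b): 64 ≥ 53 [met]
    (c): 53 − 12 = 41 < 53 [not met]
  Not every element is met, so the respondent fails to carry Stage I.2.
The analysis ends at Stage I.2; the claimant prevails on this issue.
— Issue II —
Stage II.1 — burden on claimant; standard: a clear and cogent showing (weight is at least 71).
    (e): 77 − 2 = 75 ≥ 71 [met]
    (f): 80 − 5 = 75 ≥ 71 [met]
  All elements met. The claimant retains the burden for Stage II.2.
Stage II.2 — burden on claimant; standard: a clear and cogent showing (weight is at least 71).
    (g): 84 − 13 = 71 ≥ 71 [met]
  All elements met at the final stage.
With every stage satisfied, the claimant prevails on this issue.
— Issue III —
Stage III.1 (claimant, a clear and cogent showing, weight is at least 74): (h) 70 < 74 — fails.
  Stage III.1 not carried; the claimant fails its burden.
The respondent prevails on this issue.
Per-issue: Issue I → claimant; Issue II → claimant; Issue III → respondent. The claimant must prevail on a majority of issues; overall, the claimant prevails.

claimant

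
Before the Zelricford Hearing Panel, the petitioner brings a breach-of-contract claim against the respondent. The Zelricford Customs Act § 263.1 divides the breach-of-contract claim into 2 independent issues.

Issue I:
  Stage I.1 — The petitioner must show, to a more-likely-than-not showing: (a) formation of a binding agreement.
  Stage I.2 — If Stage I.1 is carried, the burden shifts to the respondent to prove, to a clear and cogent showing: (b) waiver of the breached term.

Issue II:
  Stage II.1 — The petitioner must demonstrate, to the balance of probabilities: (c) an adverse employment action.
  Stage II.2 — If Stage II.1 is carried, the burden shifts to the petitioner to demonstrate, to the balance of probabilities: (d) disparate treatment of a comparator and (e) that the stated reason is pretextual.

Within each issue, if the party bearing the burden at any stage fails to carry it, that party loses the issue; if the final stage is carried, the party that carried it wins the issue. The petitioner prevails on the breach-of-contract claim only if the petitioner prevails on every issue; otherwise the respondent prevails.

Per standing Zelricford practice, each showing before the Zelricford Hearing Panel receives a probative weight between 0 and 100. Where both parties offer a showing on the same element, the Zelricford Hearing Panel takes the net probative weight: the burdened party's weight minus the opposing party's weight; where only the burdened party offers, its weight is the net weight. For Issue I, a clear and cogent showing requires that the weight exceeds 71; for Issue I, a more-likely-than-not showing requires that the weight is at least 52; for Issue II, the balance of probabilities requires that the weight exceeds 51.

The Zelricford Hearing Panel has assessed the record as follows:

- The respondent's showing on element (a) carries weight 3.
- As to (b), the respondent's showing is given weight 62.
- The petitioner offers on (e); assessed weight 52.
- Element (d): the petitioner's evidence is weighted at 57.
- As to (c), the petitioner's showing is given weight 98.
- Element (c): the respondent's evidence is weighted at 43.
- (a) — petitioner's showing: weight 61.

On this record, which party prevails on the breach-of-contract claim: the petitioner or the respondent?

— Issue I —
Stage I.1 (petitioner, a more-likely-than-not showing, weight is at least 52): (a) net 61−3=58 ≥ 52 — meets.
  Stage I.1 is satisfied; the onus moves to the respondent.
Stage I.2 (respondent, a clear and cogent showing, weight exceeds 71): (b) 62 ≤ 71 — fails.
  Not every element is met, so the respondent fails to carry Stage I.2.
So the petitioner prevails on this issue.
— Issue II —
Stage II.1 (petitioner, the balance of probabilities, weight exceeds 51): (c) net 98−43=55 > 51 — meets.
  All elements met. The petitioner retains the burden for Stage II.2.
Stage II.2 (petitioner, the balance of probabilities, weight exceeds 51): (d) 57 > 51 — meets; (e) 52 > 51 — meets.
  All elements met at the final stage.
With every stage satisfied, the petitioner prevails on this issue.
Per-issue: Issue I → petitioner; Issue II → petitioner. The petitioner must prevail on every issue; overall, the petitioner prevails.

petitioner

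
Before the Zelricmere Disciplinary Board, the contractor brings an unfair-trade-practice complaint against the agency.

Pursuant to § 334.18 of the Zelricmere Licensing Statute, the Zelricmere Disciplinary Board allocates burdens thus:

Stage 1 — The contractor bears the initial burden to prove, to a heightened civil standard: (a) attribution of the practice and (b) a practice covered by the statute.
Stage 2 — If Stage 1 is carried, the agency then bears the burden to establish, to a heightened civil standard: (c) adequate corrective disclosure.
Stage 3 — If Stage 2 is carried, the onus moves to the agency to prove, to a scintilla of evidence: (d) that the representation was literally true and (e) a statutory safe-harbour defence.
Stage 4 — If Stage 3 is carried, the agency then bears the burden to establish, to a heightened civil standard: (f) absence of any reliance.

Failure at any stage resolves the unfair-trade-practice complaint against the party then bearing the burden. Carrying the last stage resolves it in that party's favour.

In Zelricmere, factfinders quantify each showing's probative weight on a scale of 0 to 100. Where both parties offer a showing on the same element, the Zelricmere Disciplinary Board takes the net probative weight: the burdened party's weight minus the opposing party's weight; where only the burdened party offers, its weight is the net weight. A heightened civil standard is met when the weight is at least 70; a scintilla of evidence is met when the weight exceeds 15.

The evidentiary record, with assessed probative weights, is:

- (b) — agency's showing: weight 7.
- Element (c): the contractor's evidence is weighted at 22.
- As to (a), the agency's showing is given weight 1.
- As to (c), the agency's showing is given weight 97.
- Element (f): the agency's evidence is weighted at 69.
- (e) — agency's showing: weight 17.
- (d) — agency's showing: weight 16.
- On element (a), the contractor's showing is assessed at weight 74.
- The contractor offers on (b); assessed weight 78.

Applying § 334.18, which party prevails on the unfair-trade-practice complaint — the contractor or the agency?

contractor

Stage 1 — burden on contractor; standard: a heightened civil standard (weight is at least 70).
    (a): 74 − 1 = 73 ≥ 70 [met]
    (b): 78 − 7 = 71 ≥ 70 [met]
  Stage 1 carried; the burden shifts to the agency.
Stage 2 — burden on agency; standard: a heightened civil standard (weight is at least 70).
    (c): 97 − 22 = 75 ≥ 70 [met]
  All elements met. The agency retains the burden for Stage 3.
Stage 3 — burden on agency; standard: a scintilla of evidence (weight exceeds 15).
    (d): 16 > 15 [met]
    (e): 17 > 15 [met]
  Stage 3 carried; the burden remains with the agency.
Stage 4 — burden on agency; standard: a heightened civil standard (weight is at least 70).
    (f): 69 < 70 [not met]
  Not every element is met, so the agency fails to carry Stage 4.
The analysis ends at Stage 4; the contractor prevails.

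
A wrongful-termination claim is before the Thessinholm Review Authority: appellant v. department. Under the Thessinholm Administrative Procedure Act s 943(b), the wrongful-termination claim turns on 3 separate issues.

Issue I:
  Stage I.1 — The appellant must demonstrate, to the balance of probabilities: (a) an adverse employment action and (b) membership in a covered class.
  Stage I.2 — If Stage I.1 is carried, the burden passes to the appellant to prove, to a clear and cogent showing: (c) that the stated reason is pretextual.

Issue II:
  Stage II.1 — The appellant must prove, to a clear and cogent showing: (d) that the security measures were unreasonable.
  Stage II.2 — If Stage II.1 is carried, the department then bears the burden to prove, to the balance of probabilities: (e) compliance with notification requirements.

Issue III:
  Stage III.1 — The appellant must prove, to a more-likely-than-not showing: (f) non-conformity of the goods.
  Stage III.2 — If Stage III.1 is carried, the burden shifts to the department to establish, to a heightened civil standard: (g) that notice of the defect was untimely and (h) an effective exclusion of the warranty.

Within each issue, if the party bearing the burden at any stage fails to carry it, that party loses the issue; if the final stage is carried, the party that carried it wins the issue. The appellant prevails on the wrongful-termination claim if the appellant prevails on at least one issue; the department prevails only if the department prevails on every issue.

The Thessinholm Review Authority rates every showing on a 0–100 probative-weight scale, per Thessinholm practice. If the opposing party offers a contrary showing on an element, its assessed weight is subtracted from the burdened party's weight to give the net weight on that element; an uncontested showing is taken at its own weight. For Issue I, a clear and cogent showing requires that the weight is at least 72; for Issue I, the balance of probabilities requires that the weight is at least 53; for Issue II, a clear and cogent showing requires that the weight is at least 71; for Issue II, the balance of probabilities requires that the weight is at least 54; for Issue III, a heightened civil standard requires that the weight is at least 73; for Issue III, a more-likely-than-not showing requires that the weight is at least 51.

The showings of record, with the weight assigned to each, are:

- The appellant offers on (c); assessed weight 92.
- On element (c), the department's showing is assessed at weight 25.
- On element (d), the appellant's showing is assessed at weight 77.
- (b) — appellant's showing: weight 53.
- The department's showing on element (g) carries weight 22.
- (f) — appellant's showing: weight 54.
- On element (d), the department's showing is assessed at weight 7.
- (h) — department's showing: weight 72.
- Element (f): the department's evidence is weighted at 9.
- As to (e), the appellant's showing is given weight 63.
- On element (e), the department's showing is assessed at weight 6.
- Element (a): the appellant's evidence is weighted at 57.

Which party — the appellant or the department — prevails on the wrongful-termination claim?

department

— Issue I —
Stage I.1 — burden on appellant; standard: the balance of probabilities (weight is at least 53).
    (a): 57 ≥ 53 [met]
    (b): 53 ≥ 53 [met]
  Stage I.1 carried; the burden remains with the appellant.
Stage I.2 — burden on appellant; standard: a clear and cogent showing (weight is at least 72).
    (c): 92 − 25 = 67 < 72 [not met]
  Stage I.2 not carried; the appellant fails its burden.
The department prevails on this issue.
— Issue II —
At Stage II.1 the appellant must meet a clear and cogent showing (weight is at least 71): on (d) the weight is 77 less the opposing 7 gives net 70, < 71, so (d) does not meet the standard.
  Stage II.1 not carried; the appellant fails its burden.
The department prevails on this issue.
— Issue III —
Stage III.1 (appellant, a more-likely-than-not showing, weight is at least 51): (f) net 54−9=45 < 51 — fails.
  Stage III.1 not carried; the appellant fails its burden.
The analysis ends at Stage III.1; the department prevails on this issue.
Per-issue: Issue I → department; Issue II → department; Issue III → department. The appellant must prevail on at least one issue; overall, the department prevails.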